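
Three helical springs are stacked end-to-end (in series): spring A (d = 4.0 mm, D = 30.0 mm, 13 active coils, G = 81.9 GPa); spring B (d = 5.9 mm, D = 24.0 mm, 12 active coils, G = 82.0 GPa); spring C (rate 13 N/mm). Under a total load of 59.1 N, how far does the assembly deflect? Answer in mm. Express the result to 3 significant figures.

k_A = Gd⁴/(8D³N_a) = (81.9×10³)(4.0⁴)/(8·30.0³·13) = 7.4667 N/mm
k_B = Gd⁴/(8D³N_a) = (82.0×10³)(5.9⁴)/(8·24.0³·12) = 74.872 N/mm
Series: 1/k_eq = 1/7.4667 + 1/74.872 + 1/13 = 0.22421; k_eq = 4.4601 N/mm
δ = F/k_eq = 59.1/4.4601 = 13.251 mm

13.3 mm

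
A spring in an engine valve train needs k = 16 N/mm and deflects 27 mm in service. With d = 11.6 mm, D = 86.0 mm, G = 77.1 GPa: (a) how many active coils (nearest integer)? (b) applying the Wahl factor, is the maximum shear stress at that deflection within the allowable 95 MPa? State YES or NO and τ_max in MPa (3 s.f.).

N_a = Gd⁴/(8D³k) = (77.1×10³)(11.6⁴)/(8·86.0³·16) = 17.15 → N_a = 17
Actual rate k = Gd⁴/(8D³·17) = 16.138 N/mm
Working load F = kδ = 16.138·27 = 435.73 N
C = 86.0/11.6 = 7.4138; K_W = (4C−1)/(4C−4)+0.615/C = 1.1999
τ_max = K_W·8FD/(πd³) = 1.1999·61.134 = 73.354 MPa
τ_max ≤ 95 MPa → acceptable

(a) 17 coils; (b) YES, τ_max = 73.4 MPa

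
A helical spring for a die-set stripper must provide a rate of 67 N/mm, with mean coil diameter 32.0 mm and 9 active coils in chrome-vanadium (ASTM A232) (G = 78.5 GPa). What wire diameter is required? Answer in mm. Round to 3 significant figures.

6.70 mm

d = (8D³N_a·k / G)^(1/4) = (8·32.0³·9·67 / (78.5×10³))^0.25
  = (2013.7)^0.25 = 6.6988 mm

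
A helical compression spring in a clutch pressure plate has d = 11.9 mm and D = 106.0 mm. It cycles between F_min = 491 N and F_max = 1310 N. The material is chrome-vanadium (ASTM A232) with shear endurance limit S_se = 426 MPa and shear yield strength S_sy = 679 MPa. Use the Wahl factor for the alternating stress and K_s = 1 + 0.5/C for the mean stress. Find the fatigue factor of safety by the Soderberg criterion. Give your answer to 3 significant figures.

2.48

C = D/d = 106.0/11.9 = 8.9076; K_W = (4C−1)/(4C−4)+0.615/C = 1.1639; K_s = 1+0.5/C = 1.0561
F_a = (F_max−F_min)/2 = 409.5 N; F_m = (F_max+F_min)/2 = 900.5 N
τ_a = K_W·8F_aD/(πd³) = 1.1639 × 65.593 = 76.343 MPa
τ_m = K_s·8F_mD/(πd³) = 1.0561 × 144.24 = 152.34 MPa
Soderberg: 1/n_f = τ_a/S_se + τ_m/S_sy = 76.343/426 + 152.34/679 = 0.17921 + 0.22436 = 0.40357
n_f = 1/0.40357 = 2.478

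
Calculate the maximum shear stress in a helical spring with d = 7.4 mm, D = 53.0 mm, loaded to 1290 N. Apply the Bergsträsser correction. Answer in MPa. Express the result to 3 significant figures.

513 MPa

Spring index C = D/d = 53.0/7.4 = 7.1622
K_B = (4C+2)/(4C−3) = 30.649/25.649 = 1.1949
τ₀ = 8FD/(πd³) = 8·1290·53.0/(π·7.4³) = 546960/1273 = 429.65 MPa
τ_max = K·τ₀ = 1.1949 × 429.65 = 513.4 MPa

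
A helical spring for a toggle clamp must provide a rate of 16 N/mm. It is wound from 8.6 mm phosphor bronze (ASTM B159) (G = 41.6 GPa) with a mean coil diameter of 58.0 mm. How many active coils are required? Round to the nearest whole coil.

9

N_a = Gd⁴/(8D³k) = (41.6×10³ × 8.6⁴)/(8 × 58.0³ × 16)
    = 2.27555e+08 / 2.49743e+07 = 9.112 → 9 coils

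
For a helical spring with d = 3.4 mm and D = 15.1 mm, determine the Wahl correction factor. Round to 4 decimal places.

1.3564

C = D/d = 15.1/3.4 = 4.4412
K_W = (4C−1)/(4C−4) + 0.615/C = 16.765/13.765 + 0.1385 = 1.3564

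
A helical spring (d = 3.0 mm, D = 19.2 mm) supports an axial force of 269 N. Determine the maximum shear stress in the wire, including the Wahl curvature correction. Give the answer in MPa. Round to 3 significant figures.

Spring index C = D/d = 19.2/3.0 = 6.4000
K_W = (4C−1)/(4C−4) + 0.615/C = 24.600/21.600 + 0.0961 = 1.2350
τ₀ = 8FD/(πd³) = 8·269·19.2/(π·3.0³) = 41318.4/84.823 = 487.11 MPa
τ_max = K·τ₀ = 1.2350 × 487.11 = 601.58 MPa

602 MPa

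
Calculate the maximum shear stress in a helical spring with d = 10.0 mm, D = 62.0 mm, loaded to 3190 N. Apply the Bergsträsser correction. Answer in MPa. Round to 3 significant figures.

Spring index C = D/d = 62.0/10.0 = 6.2000
K_B = (4C+2)/(4C−3) = 26.800/21.800 = 1.2294
τ₀ = 8FD/(πd³) = 8·3190·62.0/(π·10.0³) = 1.58224e+06/3141.6 = 503.64 MPa
τ_max = K·τ₀ = 1.2294 × 503.64 = 619.16 MPa

619 MPa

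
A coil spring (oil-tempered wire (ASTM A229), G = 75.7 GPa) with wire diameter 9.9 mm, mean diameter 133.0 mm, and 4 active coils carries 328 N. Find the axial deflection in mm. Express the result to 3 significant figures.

k = Gd⁴/(8D³N_a) = (75.7×10³)(9.9⁴)/(8·133.0³·4) = 9.659 N/mm
δ = F/k = 328 / 9.659 = 33.958 mm

34.0 mm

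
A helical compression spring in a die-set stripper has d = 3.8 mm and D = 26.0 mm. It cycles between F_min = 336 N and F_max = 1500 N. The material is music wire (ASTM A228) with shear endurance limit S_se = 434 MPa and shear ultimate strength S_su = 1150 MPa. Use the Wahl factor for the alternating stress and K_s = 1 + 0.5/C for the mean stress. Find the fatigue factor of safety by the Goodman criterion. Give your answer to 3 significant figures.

C = D/d = 26.0/3.8 = 6.8421; K_W = (4C−1)/(4C−4)+0.615/C = 1.2183; K_s = 1+0.5/C = 1.0731
F_a = (F_max−F_min)/2 = 582 N; F_m = (F_max+F_min)/2 = 918 N
τ_a = K_W·8F_aD/(πd³) = 1.2183 × 702.24 = 855.51 MPa
τ_m = K_s·8F_mD/(πd³) = 1.0731 × 1107.7 = 1188.6 MPa
Goodman: 1/n_f = τ_a/S_se + τ_m/S_su = 855.51/434 + 1188.6/1150 = 1.97123 + 1.03357 = 3.0048
n_f = 1/3.0048 = 0.3328

0.333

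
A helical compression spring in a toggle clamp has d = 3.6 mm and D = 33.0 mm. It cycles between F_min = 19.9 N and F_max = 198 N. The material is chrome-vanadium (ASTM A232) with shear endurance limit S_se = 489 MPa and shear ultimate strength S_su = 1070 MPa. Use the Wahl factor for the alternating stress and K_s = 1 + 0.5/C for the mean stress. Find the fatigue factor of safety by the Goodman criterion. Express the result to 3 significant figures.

1.74

C = D/d = 33.0/3.6 = 9.1667; K_W = (4C−1)/(4C−4)+0.615/C = 1.1589; K_s = 1+0.5/C = 1.0545
F_a = (F_max−F_min)/2 = 89.05 N; F_m = (F_max+F_min)/2 = 108.95 N
τ_a = K_W·8F_aD/(πd³) = 1.1589 × 160.39 = 185.88 MPa
τ_m = K_s·8F_mD/(πd³) = 1.0545 × 196.23 = 206.94 MPa
Goodman: 1/n_f = τ_a/S_se + τ_m/S_su = 185.88/489 + 206.94/1070 = 0.38013 + 0.19340 = 0.57353
n_f = 1/0.57353 = 1.744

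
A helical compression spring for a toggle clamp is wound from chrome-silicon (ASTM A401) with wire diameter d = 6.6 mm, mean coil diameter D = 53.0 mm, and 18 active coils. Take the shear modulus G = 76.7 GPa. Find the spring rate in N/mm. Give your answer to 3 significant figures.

6.79 N/mm

k = Gd⁴/(8D³N_a) = (76.7×10³ × 6.6⁴) / (8 × 53.0³ × 18)
  = 1.45536e+08 / 2.14383e+07 = 6.7886 N/mm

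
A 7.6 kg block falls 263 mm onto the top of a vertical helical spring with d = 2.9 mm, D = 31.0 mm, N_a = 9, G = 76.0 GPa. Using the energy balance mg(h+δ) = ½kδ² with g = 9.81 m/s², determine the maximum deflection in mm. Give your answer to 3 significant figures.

k = Gd⁴/(8D³N_a) = (76.0×10³)(2.9⁴)/(8·31.0³·9) = 2.506 N/mm
W = mg = 7.6 × 9.81 = 74.556 N
½kδ² − Wδ − Wh = 0 → δ = (W + √(W² + 2kWh))/k
δ = (74.556 + √(5558.6 + 98278))/2.506 = (74.556 + 322.24)/2.506 = 158.33 mm

158 mm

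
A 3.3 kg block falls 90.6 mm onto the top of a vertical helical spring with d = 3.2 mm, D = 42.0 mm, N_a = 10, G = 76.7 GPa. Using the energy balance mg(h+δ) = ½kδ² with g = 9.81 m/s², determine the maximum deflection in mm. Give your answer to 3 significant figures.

k = Gd⁴/(8D³N_a) = (76.7×10³)(3.2⁴)/(8·42.0³·10) = 1.3569 N/mm
W = mg = 3.3 × 9.81 = 32.373 N
½kδ² − Wδ − Wh = 0 → δ = (W + √(W² + 2kWh))/k
δ = (32.373 + √(1048 + 7959.73))/1.3569 = (32.373 + 94.909)/1.3569 = 93.802 mm

93.8 mm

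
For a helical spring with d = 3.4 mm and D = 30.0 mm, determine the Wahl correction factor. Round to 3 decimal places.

C = D/d = 30.0/3.4 = 8.8235
K_W = (4C−1)/(4C−4) + 0.615/C = 34.294/31.294 + 0.0697 = 1.1656

1.166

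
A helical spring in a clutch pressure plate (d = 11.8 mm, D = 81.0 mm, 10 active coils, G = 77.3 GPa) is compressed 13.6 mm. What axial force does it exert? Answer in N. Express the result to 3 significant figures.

k = Gd⁴/(8D³N_a) = (77.3×10³)(11.8⁴)/(8·81.0³·10) = 35.25 N/mm
F = k·δ = 35.25 × 13.6 = 479.4 N

479 N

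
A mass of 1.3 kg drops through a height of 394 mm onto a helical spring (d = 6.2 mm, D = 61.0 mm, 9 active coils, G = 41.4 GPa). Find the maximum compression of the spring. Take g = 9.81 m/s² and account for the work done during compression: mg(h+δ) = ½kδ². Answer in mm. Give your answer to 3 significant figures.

55.3 mm

k = Gd⁴/(8D³N_a) = (41.4×10³)(6.2⁴)/(8·61.0³·9) = 3.7432 N/mm
W = mg = 1.3 × 9.81 = 12.753 N
½kδ² − Wδ − Wh = 0 → δ = (W + √(W² + 2kWh))/k
δ = (12.753 + √(162.64 + 37617))/3.7432 = (12.753 + 194.37)/3.7432 = 55.333 mm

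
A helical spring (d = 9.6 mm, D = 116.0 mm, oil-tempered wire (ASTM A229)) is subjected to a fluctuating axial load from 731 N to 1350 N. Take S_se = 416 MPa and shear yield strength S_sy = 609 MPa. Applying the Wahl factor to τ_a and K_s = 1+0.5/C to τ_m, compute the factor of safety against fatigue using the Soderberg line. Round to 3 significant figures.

1.15

C = D/d = 116.0/9.6 = 12.0833; K_W = (4C−1)/(4C−4)+0.615/C = 1.1186; K_s = 1+0.5/C = 1.0414
F_a = (F_max−F_min)/2 = 309.5 N; F_m = (F_max+F_min)/2 = 1040.5 N
τ_a = K_W·8F_aD/(πd³) = 1.1186 × 103.33 = 115.59 MPa
τ_m = K_s·8F_mD/(πd³) = 1.0414 × 347.4 = 361.77 MPa
Soderberg: 1/n_f = τ_a/S_se + τ_m/S_sy = 115.59/416 + 361.77/609 = 0.27785 + 0.59404 = 0.8719
n_f = 1/0.8719 = 1.147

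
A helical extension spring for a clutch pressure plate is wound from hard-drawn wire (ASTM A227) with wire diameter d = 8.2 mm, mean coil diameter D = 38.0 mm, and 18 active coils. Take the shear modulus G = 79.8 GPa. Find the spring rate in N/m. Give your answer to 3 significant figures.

45700 N/m

k = Gd⁴/(8D³N_a) = (79.8×10³ × 8.2⁴) / (8 × 38.0³ × 18)
  = 3.60793e+08 / 7.90157e+06 = 45.661 N/mm = 45661 N/m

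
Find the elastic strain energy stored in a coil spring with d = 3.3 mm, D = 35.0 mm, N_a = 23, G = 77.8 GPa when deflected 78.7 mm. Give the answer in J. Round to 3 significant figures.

3.62 J

k = Gd⁴/(8D³N_a) = (77.8×10³)(3.3⁴)/(8·35.0³·23) = 1.1695 N/mm
U = ½kδ² = 0.5 × 1.1695 × 78.7² = 3621.9 N·mm = 3.6219 J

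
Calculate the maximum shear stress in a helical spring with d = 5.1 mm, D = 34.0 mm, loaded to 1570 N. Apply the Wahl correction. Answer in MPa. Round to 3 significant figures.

1250 MPa

Spring index C = D/d = 34.0/5.1 = 6.6667
K_W = (4C−1)/(4C−4) + 0.615/C = 25.667/22.667 + 0.0922 = 1.2246
τ₀ = 8FD/(πd³) = 8·1570·34.0/(π·5.1³) = 427040/416.74 = 1024.7 MPa
τ_max = K·τ₀ = 1.2246 × 1024.7 = 1254.9 MPa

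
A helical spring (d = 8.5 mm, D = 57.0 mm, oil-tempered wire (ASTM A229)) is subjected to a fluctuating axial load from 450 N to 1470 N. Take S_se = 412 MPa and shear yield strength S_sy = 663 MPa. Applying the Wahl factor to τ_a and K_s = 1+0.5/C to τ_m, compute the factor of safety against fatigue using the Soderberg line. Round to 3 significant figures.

C = D/d = 57.0/8.5 = 6.7059; K_W = (4C−1)/(4C−4)+0.615/C = 1.2232; K_s = 1+0.5/C = 1.0746
F_a = (F_max−F_min)/2 = 510 N; F_m = (F_max+F_min)/2 = 960 N
τ_a = K_W·8F_aD/(πd³) = 1.2232 × 120.54 = 147.44 MPa
τ_m = K_s·8F_mD/(πd³) = 1.0746 × 226.9 = 243.82 MPa
Soderberg: 1/n_f = τ_a/S_se + τ_m/S_sy = 147.44/412 + 243.82/663 = 0.35786 + 0.36775 = 0.7256
n_f = 1/0.7256 = 1.378

1.38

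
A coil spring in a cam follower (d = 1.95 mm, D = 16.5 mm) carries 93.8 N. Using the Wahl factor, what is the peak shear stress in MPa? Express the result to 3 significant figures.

624 MPa

Spring index C = D/d = 16.5/1.95 = 8.4615
K_W = (4C−1)/(4C−4) + 0.615/C = 32.846/29.846 + 0.0727 = 1.1732
τ₀ = 8FD/(πd³) = 8·93.8·16.5/(π·1.95³) = 12381.6/23.295 = 531.52 MPa
τ_max = K·τ₀ = 1.1732 × 531.52 = 623.58 MPa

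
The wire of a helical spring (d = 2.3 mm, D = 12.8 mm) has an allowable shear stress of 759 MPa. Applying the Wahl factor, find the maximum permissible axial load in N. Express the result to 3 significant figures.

C = D/d = 12.8/2.3 = 5.5652
K_W = (4C−1)/(4C−4) + 0.615/C = 21.261/18.261 + 0.1105 = 1.2748
τ_max = K·8FD/(πd³) → F_max = τ_allow·πd³/(8DK)
F_max = 759·π·2.3³/(8·12.8·1.2748) = 29012/130.54 = 222.25 N

222 N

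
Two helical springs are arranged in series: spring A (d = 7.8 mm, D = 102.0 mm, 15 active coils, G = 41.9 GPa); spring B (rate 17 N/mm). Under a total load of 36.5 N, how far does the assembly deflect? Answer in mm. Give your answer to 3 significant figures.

k_A = Gd⁴/(8D³N_a) = (41.9×10³)(7.8⁴)/(8·102.0³·15) = 1.2179 N/mm
Series: 1/k_eq = 1/1.2179 + 1/17 = 0.87991; k_eq = 1.1365 N/mm
δ = F/k_eq = 36.5/1.1365 = 32.117 mm

32.1 mm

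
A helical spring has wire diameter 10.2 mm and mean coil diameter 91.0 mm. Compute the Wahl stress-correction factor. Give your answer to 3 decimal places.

1.164

C = D/d = 91.0/10.2 = 8.9216
K_W = (4C−1)/(4C−4) + 0.615/C = 34.686/31.686 + 0.0689 = 1.1636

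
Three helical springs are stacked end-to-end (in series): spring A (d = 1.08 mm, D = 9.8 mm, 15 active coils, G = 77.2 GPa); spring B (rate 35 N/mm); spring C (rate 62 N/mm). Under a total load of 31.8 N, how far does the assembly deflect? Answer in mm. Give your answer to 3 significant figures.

k_A = Gd⁴/(8D³N_a) = (77.2×10³)(1.08⁴)/(8·9.8³·15) = 0.92994 N/mm
Series: 1/k_eq = 1/0.92994 + 1/35 + 1/62 = 1.12; k_eq = 0.89282 N/mm
δ = F/k_eq = 31.8/0.89282 = 35.617 mm

35.6 mm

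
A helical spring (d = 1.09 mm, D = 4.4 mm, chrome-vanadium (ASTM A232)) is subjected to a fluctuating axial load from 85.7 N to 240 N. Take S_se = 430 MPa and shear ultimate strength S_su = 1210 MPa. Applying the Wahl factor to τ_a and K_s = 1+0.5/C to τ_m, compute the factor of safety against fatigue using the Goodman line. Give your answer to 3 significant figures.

C = D/d = 4.4/1.09 = 4.0367; K_W = (4C−1)/(4C−4)+0.615/C = 1.3993; K_s = 1+0.5/C = 1.1239
F_a = (F_max−F_min)/2 = 77.15 N; F_m = (F_max+F_min)/2 = 162.85 N
τ_a = K_W·8F_aD/(πd³) = 1.3993 × 667.5 = 934.05 MPa
τ_m = K_s·8F_mD/(πd³) = 1.1239 × 1409 = 1583.5 MPa
Goodman: 1/n_f = τ_a/S_se + τ_m/S_su = 934.05/430 + 1583.5/1210 = 2.17221 + 1.30867 = 3.4809
n_f = 1/3.4809 = 0.2873

0.287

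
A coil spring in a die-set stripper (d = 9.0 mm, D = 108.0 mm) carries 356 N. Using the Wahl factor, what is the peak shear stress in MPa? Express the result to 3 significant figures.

150 MPa

Spring index C = D/d = 108.0/9.0 = 12.0000
K_W = (4C−1)/(4C−4) + 0.615/C = 47.000/44.000 + 0.0512 = 1.1194
τ₀ = 8FD/(πd³) = 8·356·108.0/(π·9.0³) = 307584/2290.2 = 134.3 MPa
τ_max = K·τ₀ = 1.1194 × 134.3 = 150.34 MPa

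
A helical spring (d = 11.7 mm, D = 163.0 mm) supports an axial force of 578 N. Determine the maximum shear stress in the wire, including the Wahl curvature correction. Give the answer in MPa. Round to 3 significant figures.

165 MPa

Spring index C = D/d = 163.0/11.7 = 13.9316
K_W = (4C−1)/(4C−4) + 0.615/C = 54.726/51.726 + 0.0441 = 1.1021
τ₀ = 8FD/(πd³) = 8·578·163.0/(π·11.7³) = 753712/5031.6 = 149.8 MPa
τ_max = K·τ₀ = 1.1021 × 149.8 = 165.1 MPa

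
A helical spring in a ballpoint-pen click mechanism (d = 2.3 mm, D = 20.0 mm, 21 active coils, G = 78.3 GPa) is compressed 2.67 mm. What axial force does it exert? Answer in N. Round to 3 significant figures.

4.35 N

k = Gd⁴/(8D³N_a) = (78.3×10³)(2.3⁴)/(8·20.0³·21) = 1.6303 N/mm
F = k·δ = 1.6303 × 2.67 = 4.353 N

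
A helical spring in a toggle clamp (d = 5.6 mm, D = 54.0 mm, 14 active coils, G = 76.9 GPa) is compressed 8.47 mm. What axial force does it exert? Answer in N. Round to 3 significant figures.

36.3 N

k = Gd⁴/(8D³N_a) = (76.9×10³)(5.6⁴)/(8·54.0³·14) = 4.2882 N/mm
F = k·δ = 4.2882 × 8.47 = 36.321 N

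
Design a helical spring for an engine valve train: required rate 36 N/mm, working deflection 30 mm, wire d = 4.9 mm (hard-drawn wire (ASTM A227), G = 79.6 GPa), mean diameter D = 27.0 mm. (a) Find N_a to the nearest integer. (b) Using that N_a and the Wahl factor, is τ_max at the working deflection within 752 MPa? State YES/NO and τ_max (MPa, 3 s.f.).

(a) 8 coils; (b) NO, τ_max = 816 MPa

N_a = Gd⁴/(8D³k) = (79.6×10³)(4.9⁴)/(8·27.0³·36) = 8.095 → N_a = 8
Actual rate k = Gd⁴/(8D³·8) = 36.427 N/mm
Working load F = kδ = 36.427·30 = 1092.8 N
C = 27.0/4.9 = 5.5102; K_W = (4C−1)/(4C−4)+0.615/C = 1.2779
τ_max = K_W·8FD/(πd³) = 1.2779·638.65 = 816.13 MPa
τ_max > 752 MPa → exceeds allowable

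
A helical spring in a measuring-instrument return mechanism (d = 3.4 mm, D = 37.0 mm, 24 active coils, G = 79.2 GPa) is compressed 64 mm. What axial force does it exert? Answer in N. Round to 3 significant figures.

69.6 N

k = Gd⁴/(8D³N_a) = (79.2×10³)(3.4⁴)/(8·37.0³·24) = 1.0883 N/mm
F = k·δ = 1.0883 × 64 = 69.649 N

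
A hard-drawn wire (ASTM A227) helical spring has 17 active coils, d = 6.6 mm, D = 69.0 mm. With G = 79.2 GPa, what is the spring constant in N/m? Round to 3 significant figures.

3360 N/m

k = Gd⁴/(8D³N_a) = (79.2×10³ × 6.6⁴) / (8 × 69.0³ × 17)
  = 1.5028e+08 / 4.46772e+07 = 3.3637 N/mm = 3363.7 N/m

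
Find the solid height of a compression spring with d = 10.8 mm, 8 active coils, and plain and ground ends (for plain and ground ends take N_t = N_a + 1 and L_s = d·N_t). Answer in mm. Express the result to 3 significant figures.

97.2 mm

plain and ground ends: N_t = N_a + 1 = 8 + 1 = 9
L_s = d·N_t = 10.8 × 9 = 97.2 mm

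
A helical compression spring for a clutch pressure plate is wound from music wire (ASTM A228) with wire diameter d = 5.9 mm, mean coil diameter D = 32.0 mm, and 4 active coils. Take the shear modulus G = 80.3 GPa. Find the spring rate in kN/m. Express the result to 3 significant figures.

92.8 kN/m

k = Gd⁴/(8D³N_a) = (80.3×10³ × 5.9⁴) / (8 × 32.0³ × 4)
  = 9.73024e+07 / 1.04858e+06 = 92.795 N/mm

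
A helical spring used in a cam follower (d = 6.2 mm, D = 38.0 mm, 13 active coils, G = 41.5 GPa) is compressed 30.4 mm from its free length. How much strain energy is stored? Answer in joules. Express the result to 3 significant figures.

k = Gd⁴/(8D³N_a) = (41.5×10³)(6.2⁴)/(8·38.0³·13) = 10.746 N/mm
U = ½kδ² = 0.5 × 10.746 × 30.4² = 4965.3 N·mm = 4.9653 J

4.97 J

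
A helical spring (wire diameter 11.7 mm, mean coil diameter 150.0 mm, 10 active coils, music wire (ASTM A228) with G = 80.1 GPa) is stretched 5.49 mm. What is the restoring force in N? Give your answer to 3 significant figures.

30.5 N

k = Gd⁴/(8D³N_a) = (80.1×10³)(11.7⁴)/(8·150.0³·10) = 5.5592 N/mm
F = k·δ = 5.5592 × 5.49 = 30.52 N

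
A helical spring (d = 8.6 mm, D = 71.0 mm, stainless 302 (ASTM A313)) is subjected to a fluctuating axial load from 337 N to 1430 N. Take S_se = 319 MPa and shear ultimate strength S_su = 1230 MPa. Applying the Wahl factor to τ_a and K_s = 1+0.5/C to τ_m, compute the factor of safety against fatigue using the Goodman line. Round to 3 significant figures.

C = D/d = 71.0/8.6 = 8.2558; K_W = (4C−1)/(4C−4)+0.615/C = 1.1779; K_s = 1+0.5/C = 1.0606
F_a = (F_max−F_min)/2 = 546.5 N; F_m = (F_max+F_min)/2 = 883.5 N
τ_a = K_W·8F_aD/(πd³) = 1.1779 × 155.34 = 182.97 MPa
τ_m = K_s·8F_mD/(πd³) = 1.0606 × 251.14 = 266.35 MPa
Goodman: 1/n_f = τ_a/S_se + τ_m/S_su = 182.97/319 + 266.35/1230 = 0.57358 + 0.21654 = 0.79012
n_f = 1/0.79012 = 1.266

1.27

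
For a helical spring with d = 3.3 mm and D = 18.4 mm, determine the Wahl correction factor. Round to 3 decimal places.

C = D/d = 18.4/3.3 = 5.5758
K_W = (4C−1)/(4C−4) + 0.615/C = 21.303/18.303 + 0.1103 = 1.2742

1.274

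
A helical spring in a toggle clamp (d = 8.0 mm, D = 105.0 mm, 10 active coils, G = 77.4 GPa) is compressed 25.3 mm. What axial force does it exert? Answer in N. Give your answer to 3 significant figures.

86.6 N

k = Gd⁴/(8D³N_a) = (77.4×10³)(8.0⁴)/(8·105.0³·10) = 3.4233 N/mm
F = k·δ = 3.4233 × 25.3 = 86.609 N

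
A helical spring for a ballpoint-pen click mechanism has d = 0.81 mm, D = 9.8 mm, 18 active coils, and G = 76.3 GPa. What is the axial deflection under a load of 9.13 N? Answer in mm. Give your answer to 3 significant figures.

k = Gd⁴/(8D³N_a) = (76.3×10³)(0.81⁴)/(8·9.8³·18) = 0.24234 N/mm
δ = F/k = 9.13 / 0.24234 = 37.674 mm

37.7 mm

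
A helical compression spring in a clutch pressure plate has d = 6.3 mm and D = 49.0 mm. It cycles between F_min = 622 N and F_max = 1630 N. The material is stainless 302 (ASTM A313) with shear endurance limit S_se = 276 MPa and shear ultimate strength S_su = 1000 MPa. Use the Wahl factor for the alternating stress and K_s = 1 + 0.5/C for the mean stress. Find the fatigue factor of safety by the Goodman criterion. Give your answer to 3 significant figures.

0.594

C = D/d = 49.0/6.3 = 7.7778; K_W = (4C−1)/(4C−4)+0.615/C = 1.1897; K_s = 1+0.5/C = 1.0643
F_a = (F_max−F_min)/2 = 504 N; F_m = (F_max+F_min)/2 = 1126 N
τ_a = K_W·8F_aD/(πd³) = 1.1897 × 251.5 = 299.22 MPa
τ_m = K_s·8F_mD/(πd³) = 1.0643 × 561.89 = 598.01 MPa
Goodman: 1/n_f = τ_a/S_se + τ_m/S_su = 299.22/276 + 598.01/1000 = 1.08414 + 0.59801 = 1.6821
n_f = 1/1.6821 = 0.5945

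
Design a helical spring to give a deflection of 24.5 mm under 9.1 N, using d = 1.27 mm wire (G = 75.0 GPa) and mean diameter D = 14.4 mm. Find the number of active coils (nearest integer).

Required rate k = F/δ = 9.1/24.5 = 0.37143 N/mm
N_a = Gd⁴/(8D³k) = (75.0×10³ × 1.27⁴)/(8 × 14.4³ × 0.37143)
    = 195108 / 8872.64 = 21.99 → 22 coils

22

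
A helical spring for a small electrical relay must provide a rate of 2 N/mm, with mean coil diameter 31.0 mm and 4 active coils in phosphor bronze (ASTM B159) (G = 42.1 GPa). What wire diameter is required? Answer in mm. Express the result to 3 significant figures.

2.59 mm

d = (8D³N_a·k / G)^(1/4) = (8·31.0³·4·2 / (42.1×10³))^0.25
  = (45.288)^0.25 = 2.5942 mm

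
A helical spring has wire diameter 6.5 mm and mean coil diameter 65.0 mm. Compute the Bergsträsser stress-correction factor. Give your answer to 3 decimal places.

1.135

C = D/d = 65.0/6.5 = 10.0000
K_B = (4C+2)/(4C−3) = 42.000/37.000 = 1.1351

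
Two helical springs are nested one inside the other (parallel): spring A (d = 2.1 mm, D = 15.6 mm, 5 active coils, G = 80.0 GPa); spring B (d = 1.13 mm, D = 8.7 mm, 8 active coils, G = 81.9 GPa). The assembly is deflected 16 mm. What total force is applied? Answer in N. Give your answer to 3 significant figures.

215 N

k_A = Gd⁴/(8D³N_a) = (80.0×10³)(2.1⁴)/(8·15.6³·5) = 10.246 N/mm
k_B = Gd⁴/(8D³N_a) = (81.9×10³)(1.13⁴)/(8·8.7³·8) = 3.1685 N/mm
Parallel: k_eq = 10.246 + 3.1685 = 13.414 N/mm
F = k_eq·δ = 13.414·16 = 214.62 N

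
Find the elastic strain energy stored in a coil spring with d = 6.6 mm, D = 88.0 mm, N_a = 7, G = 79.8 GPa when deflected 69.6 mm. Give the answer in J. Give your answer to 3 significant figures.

k = Gd⁴/(8D³N_a) = (79.8×10³)(6.6⁴)/(8·88.0³·7) = 3.9677 N/mm
U = ½kδ² = 0.5 × 3.9677 × 69.6² = 9610.2 N·mm = 9.6102 J

9.61 J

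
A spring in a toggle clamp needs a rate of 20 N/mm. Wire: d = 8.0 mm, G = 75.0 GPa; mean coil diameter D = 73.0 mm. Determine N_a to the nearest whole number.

5

N_a = Gd⁴/(8D³k) = (75.0×10³ × 8.0⁴)/(8 × 73.0³ × 20)
    = 3.072e+08 / 6.22427e+07 = 4.936 → 5 coils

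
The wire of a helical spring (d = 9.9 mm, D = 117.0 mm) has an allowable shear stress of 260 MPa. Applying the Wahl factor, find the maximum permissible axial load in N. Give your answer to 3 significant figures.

755 N

C = D/d = 117.0/9.9 = 11.8182
K_W = (4C−1)/(4C−4) + 0.615/C = 46.273/43.273 + 0.0520 = 1.1214
τ_max = K·8FD/(πd³) → F_max = τ_allow·πd³/(8DK)
F_max = 260·π·9.9³/(8·117.0·1.1214) = 7.9255e+05/1049.6 = 755.1 N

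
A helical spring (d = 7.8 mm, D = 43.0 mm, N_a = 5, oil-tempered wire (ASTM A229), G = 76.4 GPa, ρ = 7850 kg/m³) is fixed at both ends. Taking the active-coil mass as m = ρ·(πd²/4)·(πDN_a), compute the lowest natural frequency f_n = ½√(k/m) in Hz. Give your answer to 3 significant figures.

296 Hz

k = Gd⁴/(8D³N_a) = (76.4×10³)(7.8⁴)/(8·43.0³·5) = 88.921 N/mm = 88921 N/m
Wire length L = πDN_a = π·43.0·5 = 675.44 mm
m = ρ·(πd²/4)·L = 7850 × 47.784×10⁻⁶ m² × 0.67544 m = 0.25336 kg
f_n = ½√(k/m) = 0.5·√(88921/0.25336) = 0.5·√(3.5097e+05) = 296.21 Hz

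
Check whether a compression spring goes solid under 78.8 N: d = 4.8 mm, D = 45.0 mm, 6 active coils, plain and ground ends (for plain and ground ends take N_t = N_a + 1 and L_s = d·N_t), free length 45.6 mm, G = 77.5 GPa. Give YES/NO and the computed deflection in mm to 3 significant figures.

k = Gd⁴/(8D³N_a) = (77.5×10³)(4.8⁴)/(8·45.0³·6) = 9.4056 N/mm
N_t = 7; L_s = 4.8·7 = 33.6 mm; δ_solid = L₀ − L_s = 45.6 − 33.6 = 12 mm
δ = F/k = 78.8/9.4056 = 8.378 mm
δ < δ_solid → spring does not go solid

NO, δ = 8.38 mm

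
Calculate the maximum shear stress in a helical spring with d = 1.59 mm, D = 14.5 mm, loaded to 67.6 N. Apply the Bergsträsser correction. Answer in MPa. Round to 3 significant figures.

Spring index C = D/d = 14.5/1.59 = 9.1195
K_B = (4C+2)/(4C−3) = 38.478/33.478 = 1.1494
τ₀ = 8FD/(πd³) = 8·67.6·14.5/(π·1.59³) = 7841.6/12.628 = 620.96 MPa
τ_max = K·τ₀ = 1.1494 × 620.96 = 713.7 MPa

714 MPa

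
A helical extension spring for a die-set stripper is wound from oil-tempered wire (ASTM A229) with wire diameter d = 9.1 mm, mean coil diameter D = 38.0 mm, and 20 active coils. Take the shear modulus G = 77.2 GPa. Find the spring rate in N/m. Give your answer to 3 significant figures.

60300 N/m

k = Gd⁴/(8D³N_a) = (77.2×10³ × 9.1⁴) / (8 × 38.0³ × 20)
  = 5.29399e+08 / 8.77952e+06 = 60.299 N/mm = 60299 N/m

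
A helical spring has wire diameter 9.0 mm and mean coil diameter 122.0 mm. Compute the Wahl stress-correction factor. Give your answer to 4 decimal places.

C = D/d = 122.0/9.0 = 13.5556
K_W = (4C−1)/(4C−4) + 0.615/C = 53.222/50.222 + 0.0454 = 1.1051

1.1051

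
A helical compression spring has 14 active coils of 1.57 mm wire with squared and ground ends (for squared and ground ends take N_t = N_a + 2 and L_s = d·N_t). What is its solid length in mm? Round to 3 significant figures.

25.1 mm

squared and ground ends: N_t = N_a + 2 = 14 + 2 = 16
L_s = d·N_t = 1.57 × 16 = 25.12 mm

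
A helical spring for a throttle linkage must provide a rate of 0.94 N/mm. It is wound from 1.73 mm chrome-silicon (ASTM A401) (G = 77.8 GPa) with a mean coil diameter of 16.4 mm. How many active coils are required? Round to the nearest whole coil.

N_a = Gd⁴/(8D³k) = (77.8×10³ × 1.73⁴)/(8 × 16.4³ × 0.94)
    = 696890 / 33170.3 = 21.01 → 21 coils

21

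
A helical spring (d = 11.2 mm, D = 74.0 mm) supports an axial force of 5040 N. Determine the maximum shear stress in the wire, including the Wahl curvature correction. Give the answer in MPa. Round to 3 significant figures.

Spring index C = D/d = 74.0/11.2 = 6.6071
K_W = (4C−1)/(4C−4) + 0.615/C = 25.429/22.429 + 0.0931 = 1.2268
τ₀ = 8FD/(πd³) = 8·5040·74.0/(π·11.2³) = 2.98368e+06/4413.7 = 676 MPa
τ_max = K·τ₀ = 1.2268 × 676 = 829.35 MPa

829 MPa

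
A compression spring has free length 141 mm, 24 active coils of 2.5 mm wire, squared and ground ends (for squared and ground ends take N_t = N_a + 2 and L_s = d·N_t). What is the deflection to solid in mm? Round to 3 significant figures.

N_t = 26; L_s = 2.5·26 = 65 mm
δ_solid = L₀ − L_s = 141 − 65 = 76 mm

76.0 mm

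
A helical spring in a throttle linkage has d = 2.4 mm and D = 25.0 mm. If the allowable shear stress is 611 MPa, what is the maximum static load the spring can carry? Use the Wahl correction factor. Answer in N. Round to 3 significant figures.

C = D/d = 25.0/2.4 = 10.4167
K_W = (4C−1)/(4C−4) + 0.615/C = 40.667/37.667 + 0.0590 = 1.1387
τ_max = K·8FD/(πd³) → F_max = τ_allow·πd³/(8DK)
F_max = 611·π·2.4³/(8·25.0·1.1387) = 26535/227.74 = 116.52 N

117 N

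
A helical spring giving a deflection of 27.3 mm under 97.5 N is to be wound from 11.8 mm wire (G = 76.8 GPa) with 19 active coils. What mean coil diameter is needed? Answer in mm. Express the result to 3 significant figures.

Required rate k = F/δ = 97.5/27.3 = 3.5714 N/mm
D = (Gd⁴/(8N_a·k))^(1/3) = (76.8×10³·11.8⁴/(8·19·3.5714))^(1/3)
  = (2.74286e+06)^(1/3) = 139.9806 mm

140 mm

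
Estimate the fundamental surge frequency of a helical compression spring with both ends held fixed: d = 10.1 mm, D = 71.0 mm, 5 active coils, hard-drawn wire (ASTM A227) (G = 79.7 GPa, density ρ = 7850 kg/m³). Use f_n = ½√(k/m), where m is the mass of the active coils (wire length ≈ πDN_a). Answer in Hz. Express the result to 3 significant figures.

144 Hz

k = Gd⁴/(8D³N_a) = (79.7×10³)(10.1⁴)/(8·71.0³·5) = 57.931 N/mm = 57931 N/m
Wire length L = πDN_a = π·71.0·5 = 1115.3 mm
m = ρ·(πd²/4)·L = 7850 × 80.118×10⁻⁶ m² × 1.1153 m = 0.70142 kg
f_n = ½√(k/m) = 0.5·√(57931/0.70142) = 0.5·√(82590) = 143.69 Hz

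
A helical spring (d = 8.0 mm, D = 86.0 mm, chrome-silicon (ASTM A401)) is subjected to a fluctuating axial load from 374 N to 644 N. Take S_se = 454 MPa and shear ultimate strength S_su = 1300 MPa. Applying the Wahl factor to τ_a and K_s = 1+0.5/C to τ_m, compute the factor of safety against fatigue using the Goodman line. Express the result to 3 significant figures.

3.13

C = D/d = 86.0/8.0 = 10.7500; K_W = (4C−1)/(4C−4)+0.615/C = 1.1341; K_s = 1+0.5/C = 1.0465
F_a = (F_max−F_min)/2 = 135 N; F_m = (F_max+F_min)/2 = 509 N
τ_a = K_W·8F_aD/(πd³) = 1.1341 × 57.743 = 65.489 MPa
τ_m = K_s·8F_mD/(πd³) = 1.0465 × 217.71 = 227.84 MPa
Goodman: 1/n_f = τ_a/S_se + τ_m/S_su = 65.489/454 + 227.84/1300 = 0.14425 + 0.17526 = 0.31951
n_f = 1/0.31951 = 3.13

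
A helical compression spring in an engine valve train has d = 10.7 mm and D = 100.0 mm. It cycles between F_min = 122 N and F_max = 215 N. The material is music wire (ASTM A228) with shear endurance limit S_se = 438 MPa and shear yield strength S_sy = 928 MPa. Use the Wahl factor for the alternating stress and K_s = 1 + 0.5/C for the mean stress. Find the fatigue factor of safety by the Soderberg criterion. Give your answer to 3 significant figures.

C = D/d = 100.0/10.7 = 9.3458; K_W = (4C−1)/(4C−4)+0.615/C = 1.1557; K_s = 1+0.5/C = 1.0535
F_a = (F_max−F_min)/2 = 46.5 N; F_m = (F_max+F_min)/2 = 168.5 N
τ_a = K_W·8F_aD/(πd³) = 1.1557 × 9.6659 = 11.171 MPa
τ_m = K_s·8F_mD/(πd³) = 1.0535 × 35.026 = 36.9 MPa
Soderberg: 1/n_f = τ_a/S_se + τ_m/S_sy = 11.171/438 + 36.9/928 = 0.02550 + 0.03976 = 0.065266
n_f = 1/0.065266 = 15.32

15.3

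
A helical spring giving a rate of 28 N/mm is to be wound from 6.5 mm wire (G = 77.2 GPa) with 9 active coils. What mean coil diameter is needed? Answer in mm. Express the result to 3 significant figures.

D = (Gd⁴/(8N_a·k))^(1/3) = (77.2×10³·6.5⁴/(8·9·28))^(1/3)
  = (68356.6)^(1/3) = 40.8878 mm

40.9 mm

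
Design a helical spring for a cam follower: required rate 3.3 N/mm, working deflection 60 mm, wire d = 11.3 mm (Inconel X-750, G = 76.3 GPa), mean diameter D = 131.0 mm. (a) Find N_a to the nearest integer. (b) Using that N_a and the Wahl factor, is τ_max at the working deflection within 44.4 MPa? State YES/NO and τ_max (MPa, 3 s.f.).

N_a = Gd⁴/(8D³k) = (76.3×10³)(11.3⁴)/(8·131.0³·3.3) = 20.96 → N_a = 21
Actual rate k = Gd⁴/(8D³·21) = 3.2939 N/mm
Working load F = kδ = 3.2939·60 = 197.64 N
C = 131.0/11.3 = 11.5929; K_W = (4C−1)/(4C−4)+0.615/C = 1.1239
τ_max = K_W·8FD/(πd³) = 1.1239·45.692 = 51.351 MPa
τ_max > 44.4 MPa → exceeds allowable

(a) 21 coils; (b) NO, τ_max = 51.4 MPa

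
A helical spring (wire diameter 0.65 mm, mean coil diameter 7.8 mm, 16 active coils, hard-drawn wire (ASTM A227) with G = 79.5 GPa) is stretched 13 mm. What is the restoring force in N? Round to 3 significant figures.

3.04 N

k = Gd⁴/(8D³N_a) = (79.5×10³)(0.65⁴)/(8·7.8³·16) = 0.23363 N/mm
F = k·δ = 0.23363 × 13 = 3.0372 N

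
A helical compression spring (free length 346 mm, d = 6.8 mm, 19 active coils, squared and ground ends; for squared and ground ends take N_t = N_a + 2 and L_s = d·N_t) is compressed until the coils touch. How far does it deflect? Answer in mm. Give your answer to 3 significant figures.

203 mm

N_t = 21; L_s = 6.8·21 = 142.8 mm
δ_solid = L₀ − L_s = 346 − 142.8 = 203.2 mm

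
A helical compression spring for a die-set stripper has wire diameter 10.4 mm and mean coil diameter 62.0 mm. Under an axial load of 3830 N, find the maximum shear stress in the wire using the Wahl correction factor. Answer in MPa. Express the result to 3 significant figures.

Spring index C = D/d = 62.0/10.4 = 5.9615
K_W = (4C−1)/(4C−4) + 0.615/C = 22.846/19.846 + 0.1032 = 1.2543
τ₀ = 8FD/(πd³) = 8·3830·62.0/(π·10.4³) = 1.89968e+06/3533.9 = 537.56 MPa
τ_max = K·τ₀ = 1.2543 × 537.56 = 674.28 MPa

674 MPa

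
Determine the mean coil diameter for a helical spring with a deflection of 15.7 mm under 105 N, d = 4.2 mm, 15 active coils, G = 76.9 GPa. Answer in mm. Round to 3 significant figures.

Required rate k = F/δ = 105/15.7 = 6.6879 N/mm
D = (Gd⁴/(8N_a·k))^(1/3) = (76.9×10³·4.2⁴/(8·15·6.6879))^(1/3)
  = (29816.2)^(1/3) = 31.0087 mm

31.0 mm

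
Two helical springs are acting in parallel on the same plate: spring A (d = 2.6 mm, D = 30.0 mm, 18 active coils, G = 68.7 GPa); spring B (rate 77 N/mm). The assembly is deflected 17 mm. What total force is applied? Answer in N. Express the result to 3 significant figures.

k_A = Gd⁴/(8D³N_a) = (68.7×10³)(2.6⁴)/(8·30.0³·18) = 0.80747 N/mm
Parallel: k_eq = 0.80747 + 77 = 77.807 N/mm
F = k_eq·δ = 77.807·17 = 1322.7 N

1320 N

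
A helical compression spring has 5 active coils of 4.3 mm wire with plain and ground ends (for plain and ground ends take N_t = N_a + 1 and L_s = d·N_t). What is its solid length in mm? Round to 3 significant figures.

25.8 mm

plain and ground ends: N_t = N_a + 1 = 5 + 1 = 6
L_s = d·N_t = 4.3 × 6 = 25.8 mm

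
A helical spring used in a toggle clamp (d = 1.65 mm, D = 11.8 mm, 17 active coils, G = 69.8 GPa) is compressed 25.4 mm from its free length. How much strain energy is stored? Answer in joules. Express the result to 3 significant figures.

k = Gd⁴/(8D³N_a) = (69.8×10³)(1.65⁴)/(8·11.8³·17) = 2.3153 N/mm
U = ½kδ² = 0.5 × 2.3153 × 25.4² = 746.87 N·mm = 0.74687 J

0.747 J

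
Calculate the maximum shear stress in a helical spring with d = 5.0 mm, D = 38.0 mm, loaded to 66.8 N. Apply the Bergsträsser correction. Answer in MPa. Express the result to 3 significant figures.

61.1 MPa

Spring index C = D/d = 38.0/5.0 = 7.6000
K_B = (4C+2)/(4C−3) = 32.400/27.400 = 1.1825
τ₀ = 8FD/(πd³) = 8·66.8·38.0/(π·5.0³) = 20307.2/392.7 = 51.712 MPa
τ_max = K·τ₀ = 1.1825 × 51.712 = 61.148 MPa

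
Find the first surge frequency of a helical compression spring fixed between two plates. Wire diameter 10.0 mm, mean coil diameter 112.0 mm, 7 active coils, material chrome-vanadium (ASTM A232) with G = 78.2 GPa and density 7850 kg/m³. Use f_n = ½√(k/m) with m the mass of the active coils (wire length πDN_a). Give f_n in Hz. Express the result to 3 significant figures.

40.5 Hz

k = Gd⁴/(8D³N_a) = (78.2×10³)(10.0⁴)/(8·112.0³·7) = 9.9395 N/mm = 9939.5 N/m
Wire length L = πDN_a = π·112.0·7 = 2463 mm
m = ρ·(πd²/4)·L = 7850 × 78.54×10⁻⁶ m² × 2.463 m = 1.5185 kg
f_n = ½√(k/m) = 0.5·√(9939.5/1.5185) = 0.5·√(6545.4) = 40.452 Hz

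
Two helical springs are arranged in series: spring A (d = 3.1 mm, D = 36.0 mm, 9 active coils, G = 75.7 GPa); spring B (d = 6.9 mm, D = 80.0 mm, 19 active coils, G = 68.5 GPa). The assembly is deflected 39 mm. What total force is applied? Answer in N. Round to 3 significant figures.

k_A = Gd⁴/(8D³N_a) = (75.7×10³)(3.1⁴)/(8·36.0³·9) = 2.0811 N/mm
k_B = Gd⁴/(8D³N_a) = (68.5×10³)(6.9⁴)/(8·80.0³·19) = 1.9951 N/mm
Series: 1/k_eq = 1/2.0811 + 1/1.9951 = 0.98172; k_eq = 1.0186 N/mm
F = k_eq·δ = 1.0186·39 = 39.726 N

39.7 N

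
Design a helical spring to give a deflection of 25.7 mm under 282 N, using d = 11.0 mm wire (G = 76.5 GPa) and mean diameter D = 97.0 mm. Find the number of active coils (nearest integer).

Required rate k = F/δ = 282/25.7 = 10.973 N/mm
N_a = Gd⁴/(8D³k) = (76.5×10³ × 11.0⁴)/(8 × 97.0³ × 10.973)
    = 1.12004e+09 / 8.01164e+07 = 13.98 → 14 coils

14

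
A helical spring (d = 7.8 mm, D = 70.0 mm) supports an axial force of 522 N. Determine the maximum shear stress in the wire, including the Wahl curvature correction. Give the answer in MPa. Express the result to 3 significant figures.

228 MPa

Spring index C = D/d = 70.0/7.8 = 8.9744
K_W = (4C−1)/(4C−4) + 0.615/C = 34.897/31.897 + 0.0685 = 1.1626
τ₀ = 8FD/(πd³) = 8·522·70.0/(π·7.8³) = 292320/1490.8 = 196.08 MPa
τ_max = K·τ₀ = 1.1626 × 196.08 = 227.95 MPa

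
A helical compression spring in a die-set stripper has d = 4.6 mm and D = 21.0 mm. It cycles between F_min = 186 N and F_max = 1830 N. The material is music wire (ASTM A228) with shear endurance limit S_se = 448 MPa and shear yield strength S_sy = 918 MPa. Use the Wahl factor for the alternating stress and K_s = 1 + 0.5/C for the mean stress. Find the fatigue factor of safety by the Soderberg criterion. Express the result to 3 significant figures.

0.494

C = D/d = 21.0/4.6 = 4.5652; K_W = (4C−1)/(4C−4)+0.615/C = 1.3451; K_s = 1+0.5/C = 1.1095
F_a = (F_max−F_min)/2 = 822 N; F_m = (F_max+F_min)/2 = 1008 N
τ_a = K_W·8F_aD/(πd³) = 1.3451 × 451.6 = 607.44 MPa
τ_m = K_s·8F_mD/(πd³) = 1.1095 × 553.79 = 614.45 MPa
Soderberg: 1/n_f = τ_a/S_se + τ_m/S_sy = 607.44/448 + 614.45/918 = 1.35590 + 0.66933 = 2.0252
n_f = 1/2.0252 = 0.4938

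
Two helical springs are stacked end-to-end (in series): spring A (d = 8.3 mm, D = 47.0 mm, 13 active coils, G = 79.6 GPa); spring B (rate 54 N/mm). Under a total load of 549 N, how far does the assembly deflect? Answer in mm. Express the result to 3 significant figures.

k_A = Gd⁴/(8D³N_a) = (79.6×10³)(8.3⁴)/(8·47.0³·13) = 34.986 N/mm
Series: 1/k_eq = 1/34.986 + 1/54 = 0.047101; k_eq = 21.231 N/mm
δ = F/k_eq = 549/21.231 = 25.859 mm

25.9 mm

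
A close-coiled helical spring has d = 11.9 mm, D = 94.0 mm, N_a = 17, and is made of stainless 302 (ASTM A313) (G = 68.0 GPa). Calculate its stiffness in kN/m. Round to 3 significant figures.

12.1 kN/m

k = Gd⁴/(8D³N_a) = (68.0×10³ × 11.9⁴) / (8 × 94.0³ × 17)
  = 1.36363e+09 / 1.12959e+08 = 12.072 N/mm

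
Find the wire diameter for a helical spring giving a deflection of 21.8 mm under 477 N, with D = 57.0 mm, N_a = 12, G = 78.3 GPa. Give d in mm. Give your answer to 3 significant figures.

8.40 mm

Required rate k = F/δ = 477/21.8 = 21.881 N/mm
d = (8D³N_a·k / G)^(1/4) = (8·57.0³·12·21.881 / (78.3×10³))^0.25
  = (4968.2)^0.25 = 8.3955 mm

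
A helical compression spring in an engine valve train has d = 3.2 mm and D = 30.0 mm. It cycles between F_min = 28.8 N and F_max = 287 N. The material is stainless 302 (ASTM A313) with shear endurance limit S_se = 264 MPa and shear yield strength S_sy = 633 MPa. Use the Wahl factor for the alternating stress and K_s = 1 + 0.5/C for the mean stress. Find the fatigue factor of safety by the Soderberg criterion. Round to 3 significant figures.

C = D/d = 30.0/3.2 = 9.3750; K_W = (4C−1)/(4C−4)+0.615/C = 1.1552; K_s = 1+0.5/C = 1.0533
F_a = (F_max−F_min)/2 = 129.1 N; F_m = (F_max+F_min)/2 = 157.9 N
τ_a = K_W·8F_aD/(πd³) = 1.1552 × 300.98 = 347.68 MPa
τ_m = K_s·8F_mD/(πd³) = 1.0533 × 368.12 = 387.76 MPa
Soderberg: 1/n_f = τ_a/S_se + τ_m/S_sy = 347.68/264 + 387.76/633 = 1.31696 + 0.61257 = 1.9295
n_f = 1/1.9295 = 0.5183

0.518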